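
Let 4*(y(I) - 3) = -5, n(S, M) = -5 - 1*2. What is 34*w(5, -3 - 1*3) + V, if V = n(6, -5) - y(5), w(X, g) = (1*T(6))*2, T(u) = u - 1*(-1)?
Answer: 1869/4 ≈ 467.25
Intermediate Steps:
T(u) = 1 + u (T(u) = u + 1 = 1 + u)
n(S, M) = -7 (n(S, M) = -5 - 2 = -7)
y(I) = 7/4 (y(I) = 3 + (¼)*(-5) = 3 - 5/4 = 7/4)
w(X, g) = 14 (w(X, g) = (1*(1 + 6))*2 = (1*7)*2 = 7*2 = 14)
V = -35/4 (V = -7 - 1*7/4 = -7 - 7/4 = -35/4 ≈ -8.7500)
34*w(5, -3 - 1*3) + V = 34*14 - 35/4 = 476 - 35/4 = 1869/4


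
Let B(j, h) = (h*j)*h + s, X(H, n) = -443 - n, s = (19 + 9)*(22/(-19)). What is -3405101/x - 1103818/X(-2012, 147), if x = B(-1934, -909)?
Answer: 16757368373651083/8956944061390 ≈ 1870.9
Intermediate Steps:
s = -616/19 (s = 28*(22*(-1/19)) = 28*(-22/19) = -616/19 ≈ -32.421)
B(j, h) = -616/19 + j*h**2 (B(j, h) = (h*j)*h - 616/19 = j*h**2 - 616/19 = -616/19 + j*h**2)
x = -30362522242/19 (x = -616/19 - 1934*(-909)**2 = -616/19 - 1934*826281 = -616/19 - 1598027454 = -30362522242/19 ≈ -1.5980e+9)
-3405101/x - 1103818/X(-2012, 147) = -3405101/(-30362522242/19) - 1103818/(-443 - 1*147) = -3405101*(-19/30362522242) - 1103818/(-443 - 147) = 64696919/30362522242 - 1103818/(-590) = 64696919/30362522242 - 1103818*(-1/590) = 64696919/30362522242 + 551909/295 = 16757368373651083/8956944061390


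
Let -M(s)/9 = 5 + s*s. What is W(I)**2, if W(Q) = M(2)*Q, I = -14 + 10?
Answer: 104976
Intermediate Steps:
M(s) = -45 - 9*s**2 (M(s) = -9*(5 + s*s) = -9*(5 + s**2) = -45 - 9*s**2)
I = -4
W(Q) = -81*Q (W(Q) = (-45 - 9*2**2)*Q = (-45 - 9*4)*Q = (-45 - 36)*Q = -81*Q)
W(I)**2 = (-81*(-4))**2 = 324**2 = 104976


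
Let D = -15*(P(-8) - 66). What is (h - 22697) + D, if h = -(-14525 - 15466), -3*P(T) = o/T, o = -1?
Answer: 66277/8 ≈ 8284.6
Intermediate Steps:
P(T) = 1/(3*T) (P(T) = -(-1)/(3*T) = 1/(3*T))
D = 7925/8 (D = -15*((⅓)/(-8) - 66) = -15*((⅓)*(-⅛) - 66) = -15*(-1/24 - 66) = -15*(-1585/24) = 7925/8 ≈ 990.63)
h = 29991 (h = -1*(-29991) = 29991)
(h - 22697) + D = (29991 - 22697) + 7925/8 = 7294 + 7925/8 = 66277/8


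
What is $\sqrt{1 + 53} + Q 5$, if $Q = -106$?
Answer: $-530 + 3 \sqrt{6} \approx -522.65$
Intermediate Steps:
$\sqrt{1 + 53} + Q 5 = \sqrt{1 + 53} - 530 = \sqrt{54} - 530 = 3 \sqrt{6} - 530 = -530 + 3 \sqrt{6}$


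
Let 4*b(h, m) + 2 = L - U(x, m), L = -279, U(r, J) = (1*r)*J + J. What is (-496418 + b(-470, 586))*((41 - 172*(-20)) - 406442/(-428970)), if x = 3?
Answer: -742455456551641/428970 ≈ -1.7308e+9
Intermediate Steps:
U(r, J) = J + J*r (U(r, J) = r*J + J = J*r + J = J + J*r)
b(h, m) = -281/4 - m (b(h, m) = -½ + (-279 - m*(1 + 3))/4 = -½ + (-279 - m*4)/4 = -½ + (-279 - 4*m)/4 = -½ + (-279/4 - m) = -281/4 - m)
(-496418 + b(-470, 586))*((41 - 172*(-20)) - 406442/(-428970)) = (-496418 + (-281/4 - 1*586))*((41 - 172*(-20)) - 406442/(-428970)) = (-496418 + (-281/4 - 586))*((41 + 3440) - 406442*(-1/428970)) = (-496418 - 2625/4)*(3481 + 203221/214485) = -1988297/4*746825506/214485 = -742455456551641/428970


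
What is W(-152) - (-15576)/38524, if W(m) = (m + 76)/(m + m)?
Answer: 25207/38524 ≈ 0.65432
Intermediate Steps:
W(m) = (76 + m)/(2*m) (W(m) = (76 + m)/((2*m)) = (76 + m)*(1/(2*m)) = (76 + m)/(2*m))
W(-152) - (-15576)/38524 = (1/2)*(76 - 152)/(-152) - (-15576)/38524 = (1/2)*(-1/152)*(-76) - (-15576)/38524 = 1/4 - 1*(-3894/9631) = 1/4 + 3894/9631 = 25207/38524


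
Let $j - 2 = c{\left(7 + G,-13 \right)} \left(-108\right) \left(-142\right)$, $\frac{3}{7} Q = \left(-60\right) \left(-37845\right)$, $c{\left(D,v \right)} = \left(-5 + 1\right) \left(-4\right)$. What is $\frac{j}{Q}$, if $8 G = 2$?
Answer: $\frac{17527}{378450} \approx 0.046313$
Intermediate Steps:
$G = \frac{1}{4}$ ($G = \frac{1}{8} \cdot 2 = \frac{1}{4} \approx 0.25$)
$c{\left(D,v \right)} = 16$ ($c{\left(D,v \right)} = \left(-4\right) \left(-4\right) = 16$)
$Q = 5298300$ ($Q = \frac{7 \left(\left(-60\right) \left(-37845\right)\right)}{3} = \frac{7}{3} \cdot 2270700 = 5298300$)
$j = 245378$ ($j = 2 + 16 \left(-108\right) \left(-142\right) = 2 - -245376 = 2 + 245376 = 245378$)
$\frac{j}{Q} = \frac{245378}{5298300} = 245378 \cdot \frac{1}{5298300} = \frac{17527}{378450}$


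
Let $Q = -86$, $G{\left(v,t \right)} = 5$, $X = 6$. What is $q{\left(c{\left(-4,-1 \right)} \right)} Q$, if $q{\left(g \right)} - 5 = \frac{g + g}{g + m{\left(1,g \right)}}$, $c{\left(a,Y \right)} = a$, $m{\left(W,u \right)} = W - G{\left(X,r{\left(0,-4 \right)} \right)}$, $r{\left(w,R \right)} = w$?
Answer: $-516$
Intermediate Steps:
$m{\left(W,u \right)} = -5 + W$ ($m{\left(W,u \right)} = W - 5 = -5 + W$)
$q{\left(g \right)} = 5 + \frac{2 g}{-4 + g}$ ($q{\left(g \right)} = 5 + \frac{g + g}{g + \left(-5 + 1\right)} = 5 + \frac{2 g}{g - 4} = 5 + \frac{2 g}{-4 + g}$)
$q{\left(c{\left(-4,-1 \right)} \right)} Q = \frac{-20 + 7 \left(-4\right)}{-4 - 4} \left(-86\right) = \frac{-20 - 28}{-8} \left(-86\right) = \left(- \frac{1}{8}\right) \left(-48\right) \left(-86\right) = 6 \left(-86\right) = -516$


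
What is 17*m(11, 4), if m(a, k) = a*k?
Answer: 748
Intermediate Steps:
17*m(11, 4) = 17*(11*4) = 17*44 = 748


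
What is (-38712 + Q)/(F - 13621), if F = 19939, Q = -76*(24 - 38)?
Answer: -1448/243 ≈ -5.9588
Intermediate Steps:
Q = 1064 (Q = -76*(-14) = 1064)
(-38712 + Q)/(F - 13621) = (-38712 + 1064)/(19939 - 13621) = -37648/6318 = -37648*1/6318 = -1448/243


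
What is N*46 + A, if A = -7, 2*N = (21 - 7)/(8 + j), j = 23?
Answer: 105/31 ≈ 3.3871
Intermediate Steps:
N = 7/31 (N = ((21 - 7)/(8 + 23))/2 = (14/31)/2 = (14*(1/31))/2 = (1/2)*(14/31) = 7/31 ≈ 0.22581)
N*46 + A = (7/31)*46 - 7 = 322/31 - 7 = 105/31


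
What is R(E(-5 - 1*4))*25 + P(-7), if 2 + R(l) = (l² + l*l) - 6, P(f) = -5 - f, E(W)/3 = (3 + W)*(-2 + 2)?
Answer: -198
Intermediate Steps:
E(W) = 0 (E(W) = 3*((3 + W)*(-2 + 2)) = 3*((3 + W)*0) = 3*0 = 0)
R(l) = -8 + 2*l² (R(l) = -2 + ((l² + l*l) - 6) = -2 + ((l² + l²) - 6) = -2 + (2*l² - 6) = -2 + (-6 + 2*l²) = -8 + 2*l²)
R(E(-5 - 1*4))*25 + P(-7) = (-8 + 2*0²)*25 + (-5 - 1*(-7)) = (-8 + 2*0)*25 + (-5 + 7) = (-8 + 0)*25 + 2 = -8*25 + 2 = -200 + 2 = -198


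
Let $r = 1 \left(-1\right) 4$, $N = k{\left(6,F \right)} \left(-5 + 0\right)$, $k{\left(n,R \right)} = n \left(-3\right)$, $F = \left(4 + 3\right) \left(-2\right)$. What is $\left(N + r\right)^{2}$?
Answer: $7396$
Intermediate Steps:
$F = -14$ ($F = 7 \left(-2\right) = -14$)
$k{\left(n,R \right)} = - 3 n$
$N = 90$ ($N = \left(-3\right) 6 \left(-5 + 0\right) = \left(-18\right) \left(-5\right) = 90$)
$r = -4$ ($r = \left(-1\right) 4 = -4$)
$\left(N + r\right)^{2} = \left(90 - 4\right)^{2} = 86^{2} = 7396$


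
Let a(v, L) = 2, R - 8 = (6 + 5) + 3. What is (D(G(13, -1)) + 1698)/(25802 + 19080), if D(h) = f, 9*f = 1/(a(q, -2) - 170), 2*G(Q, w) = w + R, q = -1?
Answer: 2567375/67861584 ≈ 0.037832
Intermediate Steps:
R = 22 (R = 8 + ((6 + 5) + 3) = 8 + (11 + 3) = 8 + 14 = 22)
G(Q, w) = 11 + w/2 (G(Q, w) = (w + 22)/2 = (22 + w)/2 = 11 + w/2)
f = -1/1512 (f = 1/(9*(2 - 170)) = (⅑)/(-168) = (⅑)*(-1/168) = -1/1512 ≈ -0.00066138)
D(h) = -1/1512
(D(G(13, -1)) + 1698)/(25802 + 19080) = (-1/1512 + 1698)/(25802 + 19080) = (2567375/1512)/44882 = (2567375/1512)*(1/44882) = 2567375/67861584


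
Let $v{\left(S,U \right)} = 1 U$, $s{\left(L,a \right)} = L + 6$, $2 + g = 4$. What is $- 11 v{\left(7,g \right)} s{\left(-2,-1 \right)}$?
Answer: $-88$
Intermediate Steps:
$g = 2$ ($g = -2 + 4 = 2$)
$s{\left(L,a \right)} = 6 + L$
$v{\left(S,U \right)} = U$
$- 11 v{\left(7,g \right)} s{\left(-2,-1 \right)} = \left(-11\right) 2 \left(6 - 2\right) = \left(-22\right) 4 = -88$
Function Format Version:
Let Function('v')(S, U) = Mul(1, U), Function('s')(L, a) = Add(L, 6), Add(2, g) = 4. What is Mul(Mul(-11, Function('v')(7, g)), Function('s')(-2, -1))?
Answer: -88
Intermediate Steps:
g = 2 (g = Add(-2, 4) = 2)
Function('s')(L, a) = Add(6, L)
Function('v')(S, U) = U
Mul(Mul(-11, Function('v')(7, g)), Function('s')(-2, -1)) = Mul(Mul(-11, 2), Add(6, -2)) = Mul(-22, 4) = -88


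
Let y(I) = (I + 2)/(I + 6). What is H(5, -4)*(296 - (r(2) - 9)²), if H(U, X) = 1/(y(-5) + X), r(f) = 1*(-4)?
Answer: -127/7 ≈ -18.143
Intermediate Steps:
y(I) = (2 + I)/(6 + I)
r(f) = -4
H(U, X) = 1/(-3 + X) (H(U, X) = 1/((2 - 5)/(6 - 5) + X) = 1/(-3/1 + X) = 1/(1*(-3) + X) = 1/(-3 + X))
H(5, -4)*(296 - (r(2) - 9)²) = (296 - (-4 - 9)²)/(-3 - 4) = (296 - 1*(-13)²)/(-7) = -(296 - 1*169)/7 = -(296 - 169)/7 = -⅐*127 = -127/7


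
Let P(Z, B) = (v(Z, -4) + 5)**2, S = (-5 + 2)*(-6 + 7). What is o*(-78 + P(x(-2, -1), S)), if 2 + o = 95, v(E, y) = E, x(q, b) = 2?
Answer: -2697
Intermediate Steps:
S = -3 (S = -3*1 = -3)
o = 93 (o = -2 + 95 = 93)
P(Z, B) = (5 + Z)**2 (P(Z, B) = (Z + 5)**2 = (5 + Z)**2)
o*(-78 + P(x(-2, -1), S)) = 93*(-78 + (5 + 2)**2) = 93*(-78 + 7**2) = 93*(-78 + 49) = 93*(-29) = -2697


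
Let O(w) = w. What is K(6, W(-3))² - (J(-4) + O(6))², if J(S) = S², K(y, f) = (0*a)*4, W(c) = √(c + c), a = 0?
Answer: -484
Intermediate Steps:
W(c) = √2*√c (W(c) = √(2*c) = √2*√c)
K(y, f) = 0 (K(y, f) = (0*0)*4 = 0*4 = 0)
K(6, W(-3))² - (J(-4) + O(6))² = 0² - ((-4)² + 6)² = 0 - (16 + 6)² = 0 - 1*22² = 0 - 1*484 = 0 - 484 = -484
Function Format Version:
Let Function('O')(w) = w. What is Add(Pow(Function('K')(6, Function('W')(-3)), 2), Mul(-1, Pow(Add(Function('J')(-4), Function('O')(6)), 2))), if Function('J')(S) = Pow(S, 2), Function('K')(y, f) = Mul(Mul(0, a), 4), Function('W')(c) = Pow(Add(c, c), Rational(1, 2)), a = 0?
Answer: -484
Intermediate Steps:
Function('W')(c) = Mul(Pow(2, Rational(1, 2)), Pow(c, Rational(1, 2))) (Function('W')(c) = Pow(Mul(2, c), Rational(1, 2)) = Mul(Pow(2, Rational(1, 2)), Pow(c, Rational(1, 2))))
Function('K')(y, f) = 0 (Function('K')(y, f) = Mul(Mul(0, 0), 4) = Mul(0, 4) = 0)
Add(Pow(Function('K')(6, Function('W')(-3)), 2), Mul(-1, Pow(Add(Function('J')(-4), Function('O')(6)), 2))) = Add(Pow(0, 2), Mul(-1, Pow(Add(Pow(-4, 2), 6), 2))) = Add(0, Mul(-1, Pow(Add(16, 6), 2))) = Add(0, Mul(-1, Pow(22, 2))) = Add(0, Mul(-1, 484)) = Add(0, -484) = -484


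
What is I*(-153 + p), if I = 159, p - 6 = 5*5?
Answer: -19398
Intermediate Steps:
p = 31 (p = 6 + 5*5 = 6 + 25 = 31)
I*(-153 + p) = 159*(-153 + 31) = 159*(-122) = -19398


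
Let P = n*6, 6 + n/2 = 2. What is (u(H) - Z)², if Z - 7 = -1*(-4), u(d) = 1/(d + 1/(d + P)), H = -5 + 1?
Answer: 5527201/43681 ≈ 126.54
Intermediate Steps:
n = -8 (n = -12 + 2*2 = -12 + 4 = -8)
P = -48 (P = -8*6 = -48)
H = -4
u(d) = 1/(d + 1/(-48 + d)) (u(d) = 1/(d + 1/(d - 48)) = 1/(d + 1/(-48 + d)))
Z = 11 (Z = 7 - 1*(-4) = 7 + 4 = 11)
(u(H) - Z)² = ((-48 - 4)/(1 + (-4)² - 48*(-4)) - 1*11)² = (-52/(1 + 16 + 192) - 11)² = (-52/209 - 11)² = (-2351/209)² = 5527201/43681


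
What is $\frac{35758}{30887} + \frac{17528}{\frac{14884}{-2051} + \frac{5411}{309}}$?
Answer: $\frac{343341480945214}{200728590035} \approx 1710.5$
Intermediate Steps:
$\frac{35758}{30887} + \frac{17528}{\frac{14884}{-2051} + \frac{5411}{309}} = 35758 \cdot \frac{1}{30887} + \frac{17528}{14884 \left(- \frac{1}{2051}\right) + 5411 \cdot \frac{1}{309}} = \frac{35758}{30887} + \frac{17528}{- \frac{14884}{2051} + \frac{5411}{309}} = \frac{35758}{30887} + \frac{17528}{\frac{6498805}{633759}} = \frac{35758}{30887} + 17528 \cdot \frac{633759}{6498805} = \frac{35758}{30887} + \frac{11108527752}{6498805} = \frac{343341480945214}{200728590035}$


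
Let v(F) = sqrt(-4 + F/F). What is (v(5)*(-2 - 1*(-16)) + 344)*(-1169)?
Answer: -402136 - 16366*I*sqrt(3) ≈ -4.0214e+5 - 28347.0*I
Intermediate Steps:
v(F) = I*sqrt(3) (v(F) = sqrt(-4 + 1) = sqrt(-3) = I*sqrt(3))
(v(5)*(-2 - 1*(-16)) + 344)*(-1169) = ((I*sqrt(3))*(-2 - 1*(-16)) + 344)*(-1169) = ((I*sqrt(3))*(-2 + 16) + 344)*(-1169) = ((I*sqrt(3))*14 + 344)*(-1169) = (14*I*sqrt(3) + 344)*(-1169) = (344 + 14*I*sqrt(3))*(-1169) = -402136 - 16366*I*sqrt(3)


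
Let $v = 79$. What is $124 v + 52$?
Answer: $9848$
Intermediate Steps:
$124 v + 52 = 124 \cdot 79 + 52 = 9796 + 52 = 9848$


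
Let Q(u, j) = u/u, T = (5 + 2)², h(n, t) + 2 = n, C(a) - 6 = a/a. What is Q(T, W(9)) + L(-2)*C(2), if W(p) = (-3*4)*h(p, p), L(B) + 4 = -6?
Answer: -69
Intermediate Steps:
C(a) = 7 (C(a) = 6 + a/a = 6 + 1 = 7)
L(B) = -10 (L(B) = -4 - 6 = -10)
h(n, t) = -2 + n
T = 49 (T = 7² = 49)
W(p) = 24 - 12*p (W(p) = (-3*4)*(-2 + p) = -12*(-2 + p) = 24 - 12*p)
Q(u, j) = 1
Q(T, W(9)) + L(-2)*C(2) = 1 - 10*7 = 1 - 70 = -69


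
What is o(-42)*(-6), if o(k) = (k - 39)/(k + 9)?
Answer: -162/11 ≈ -14.727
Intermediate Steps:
o(k) = (-39 + k)/(9 + k)
o(-42)*(-6) = ((-39 - 42)/(9 - 42))*(-6) = (-81/(-33))*(-6) = -1/33*(-81)*(-6) = (27/11)*(-6) = -162/11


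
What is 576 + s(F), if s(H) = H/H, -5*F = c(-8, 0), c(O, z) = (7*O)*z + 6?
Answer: 577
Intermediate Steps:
c(O, z) = 6 + 7*O*z (c(O, z) = 7*O*z + 6 = 6 + 7*O*z)
F = -6/5 (F = -(6 + 7*(-8)*0)/5 = -(6 + 0)/5 = -⅕*6 = -6/5 ≈ -1.2000)
s(H) = 1
576 + s(F) = 576 + 1 = 577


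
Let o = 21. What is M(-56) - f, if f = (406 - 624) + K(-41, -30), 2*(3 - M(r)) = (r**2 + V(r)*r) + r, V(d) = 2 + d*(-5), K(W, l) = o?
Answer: 6556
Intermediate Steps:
K(W, l) = 21
V(d) = 2 - 5*d
M(r) = 3 - r/2 - r**2/2 - r*(2 - 5*r)/2 (M(r) = 3 - ((r**2 + (2 - 5*r)*r) + r)/2 = 3 - ((r**2 + r*(2 - 5*r)) + r)/2 = 3 - (r + r**2 + r*(2 - 5*r))/2 = 3 + (-r/2 - r**2/2 - r*(2 - 5*r)/2) = 3 - r/2 - r**2/2 - r*(2 - 5*r)/2)
f = -197 (f = (406 - 624) + 21 = -218 + 21 = -197)
M(-56) - f = (3 + 2*(-56)**2 - 3/2*(-56)) - 1*(-197) = (3 + 2*3136 + 84) + 197 = (3 + 6272 + 84) + 197 = 6359 + 197 = 6556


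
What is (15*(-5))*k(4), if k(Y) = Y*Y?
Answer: -1200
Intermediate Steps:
k(Y) = Y**2
(15*(-5))*k(4) = (15*(-5))*4**2 = -75*16 = -1200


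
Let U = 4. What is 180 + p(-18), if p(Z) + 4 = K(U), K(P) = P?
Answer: 180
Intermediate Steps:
p(Z) = 0 (p(Z) = -4 + 4 = 0)
180 + p(-18) = 180 + 0 = 180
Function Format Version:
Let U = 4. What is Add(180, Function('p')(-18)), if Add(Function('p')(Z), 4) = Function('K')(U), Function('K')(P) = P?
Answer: 180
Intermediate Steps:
Function('p')(Z) = 0 (Function('p')(Z) = Add(-4, 4) = 0)
Add(180, Function('p')(-18)) = Add(180, 0) = 180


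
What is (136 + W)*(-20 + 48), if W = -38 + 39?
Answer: 3836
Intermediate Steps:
W = 1
(136 + W)*(-20 + 48) = (136 + 1)*(-20 + 48) = 137*28 = 3836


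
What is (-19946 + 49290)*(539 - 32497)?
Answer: -937775552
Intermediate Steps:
(-19946 + 49290)*(539 - 32497) = 29344*(-31958) = -937775552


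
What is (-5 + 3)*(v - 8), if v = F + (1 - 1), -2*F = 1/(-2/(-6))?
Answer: 19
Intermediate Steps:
F = -3/2 (F = -1/(2*((-2/(-6)))) = -1/(2*((-2*(-⅙)))) = -1/(2*⅓) = -½*3 = -3/2 ≈ -1.5000)
v = -3/2 (v = -3/2 + (1 - 1) = -3/2 + 0 = -3/2 ≈ -1.5000)
(-5 + 3)*(v - 8) = (-5 + 3)*(-3/2 - 8) = -2*(-19/2) = 19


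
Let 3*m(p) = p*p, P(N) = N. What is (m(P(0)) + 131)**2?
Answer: 17161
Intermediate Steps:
m(p) = p**2/3 (m(p) = (p*p)/3 = p**2/3)
(m(P(0)) + 131)**2 = ((1/3)*0**2 + 131)**2 = ((1/3)*0 + 131)**2 = (0 + 131)**2 = 131**2 = 17161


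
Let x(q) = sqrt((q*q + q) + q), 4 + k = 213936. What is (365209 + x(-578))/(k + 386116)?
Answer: 365209/600048 + 17*sqrt(2)/25002 ≈ 0.60959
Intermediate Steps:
k = 213932 (k = -4 + 213936 = 213932)
x(q) = sqrt(q**2 + 2*q) (x(q) = sqrt((q**2 + q) + q) = sqrt((q + q**2) + q) = sqrt(q**2 + 2*q))
(365209 + x(-578))/(k + 386116) = (365209 + sqrt(-578*(2 - 578)))/(213932 + 386116) = (365209 + sqrt(-578*(-576)))/600048 = (365209 + sqrt(332928))*(1/600048) = (365209 + 408*sqrt(2))*(1/600048) = 365209/600048 + 17*sqrt(2)/25002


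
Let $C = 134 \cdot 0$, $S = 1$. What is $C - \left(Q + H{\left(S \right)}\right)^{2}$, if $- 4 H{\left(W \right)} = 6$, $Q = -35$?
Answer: $- \frac{5329}{4} \approx -1332.3$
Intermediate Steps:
$H{\left(W \right)} = - \frac{3}{2}$ ($H{\left(W \right)} = \left(- \frac{1}{4}\right) 6 = - \frac{3}{2}$)
$C = 0$
$C - \left(Q + H{\left(S \right)}\right)^{2} = 0 - \left(-35 - \frac{3}{2}\right)^{2} = 0 - \left(- \frac{73}{2}\right)^{2} = 0 - \frac{5329}{4} = - \frac{5329}{4}$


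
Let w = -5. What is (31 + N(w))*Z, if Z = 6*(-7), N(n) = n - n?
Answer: -1302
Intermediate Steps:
N(n) = 0
Z = -42
(31 + N(w))*Z = (31 + 0)*(-42) = 31*(-42) = -1302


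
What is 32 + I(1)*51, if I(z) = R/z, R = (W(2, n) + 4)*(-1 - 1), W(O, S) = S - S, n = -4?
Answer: -376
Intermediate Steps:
W(O, S) = 0
R = -8 (R = (0 + 4)*(-1 - 1) = 4*(-2) = -8)
I(z) = -8/z
32 + I(1)*51 = 32 - 8/1*51 = 32 - 8*1*51 = 32 - 8*51 = 32 - 408 = -376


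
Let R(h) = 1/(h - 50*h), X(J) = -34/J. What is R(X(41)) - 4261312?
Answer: -7099345751/1666 ≈ -4.2613e+6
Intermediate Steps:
R(h) = -1/(49*h) (R(h) = 1/(-49*h) = -1/(49*h))
R(X(41)) - 4261312 = -1/(49*((-34/41))) - 4261312 = -1/(49*((-34*1/41))) - 4261312 = -1/(49*(-34/41)) - 4261312 = -1/49*(-41/34) - 4261312 = 41/1666 - 4261312 = -7099345751/1666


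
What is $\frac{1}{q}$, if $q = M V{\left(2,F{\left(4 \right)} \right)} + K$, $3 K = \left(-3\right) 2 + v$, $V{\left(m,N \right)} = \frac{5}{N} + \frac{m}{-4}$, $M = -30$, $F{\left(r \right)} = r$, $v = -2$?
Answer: $- \frac{6}{151} \approx -0.039735$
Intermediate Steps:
$V{\left(m,N \right)} = \frac{5}{N} - \frac{m}{4}$ ($V{\left(m,N \right)} = \frac{5}{N} + m \left(- \frac{1}{4}\right) = \frac{5}{N} - \frac{m}{4}$)
$K = - \frac{8}{3}$ ($K = \frac{\left(-3\right) 2 - 2}{3} = \frac{-6 - 2}{3} = \frac{1}{3} \left(-8\right) = - \frac{8}{3} \approx -2.6667$)
$q = - \frac{151}{6}$ ($q = - 30 \left(\frac{5}{4} - \frac{1}{2}\right) - \frac{8}{3} = \left(-30\right) \frac{3}{4} - \frac{8}{3} = - \frac{45}{2} - \frac{8}{3} = - \frac{151}{6} \approx -25.167$)
$\frac{1}{q} = \frac{1}{- \frac{151}{6}} = - \frac{6}{151}$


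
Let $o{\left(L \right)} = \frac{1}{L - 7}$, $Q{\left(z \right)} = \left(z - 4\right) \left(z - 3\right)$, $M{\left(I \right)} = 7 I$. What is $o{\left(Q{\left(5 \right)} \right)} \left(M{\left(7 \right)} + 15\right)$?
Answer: $- \frac{64}{5} \approx -12.8$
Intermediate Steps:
$Q{\left(z \right)} = \left(-4 + z\right) \left(-3 + z\right)$
$o{\left(L \right)} = \frac{1}{-7 + L}$
$o{\left(Q{\left(5 \right)} \right)} \left(M{\left(7 \right)} + 15\right) = \frac{7 \cdot 7 + 15}{-7 + \left(12 + 5^{2} - 35\right)} = \frac{49 + 15}{-7 + \left(12 + 25 - 35\right)} = \frac{1}{-7 + 2} \cdot 64 = \frac{1}{-5} \cdot 64 = \left(- \frac{1}{5}\right) 64 = - \frac{64}{5}$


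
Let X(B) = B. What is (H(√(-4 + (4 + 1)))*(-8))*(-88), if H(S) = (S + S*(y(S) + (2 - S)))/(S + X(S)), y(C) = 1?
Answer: 1056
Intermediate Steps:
H(S) = (S + S*(3 - S))/(2*S) (H(S) = (S + S*(1 + (2 - S)))/(S + S) = (S + S*(3 - S))/((2*S)) = (S + S*(3 - S))*(1/(2*S)) = (S + S*(3 - S))/(2*S))
(H(√(-4 + (4 + 1)))*(-8))*(-88) = ((2 - √(-4 + (4 + 1))/2)*(-8))*(-88) = ((2 - √(-4 + 5)/2)*(-8))*(-88) = ((2 - √1/2)*(-8))*(-88) = ((2 - ½*1)*(-8))*(-88) = ((2 - ½)*(-8))*(-88) = ((3/2)*(-8))*(-88) = -12*(-88) = 1056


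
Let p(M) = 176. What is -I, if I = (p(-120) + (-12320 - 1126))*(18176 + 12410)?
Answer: 405876220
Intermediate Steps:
I = -405876220 (I = (176 + (-12320 - 1126))*(18176 + 12410) = (176 - 13446)*30586 = -13270*30586 = -405876220)
-I = -1*(-405876220) = 405876220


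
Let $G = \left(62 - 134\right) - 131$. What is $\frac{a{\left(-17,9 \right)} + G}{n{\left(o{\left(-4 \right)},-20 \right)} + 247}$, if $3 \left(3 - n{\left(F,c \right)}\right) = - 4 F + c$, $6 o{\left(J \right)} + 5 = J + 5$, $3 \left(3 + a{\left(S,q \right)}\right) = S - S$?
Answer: $- \frac{927}{1151} \approx -0.80539$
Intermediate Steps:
$a{\left(S,q \right)} = -3$ ($a{\left(S,q \right)} = -3 + \frac{S - S}{3} = -3 + \frac{1}{3} \cdot 0 = -3 + 0 = -3$)
$o{\left(J \right)} = \frac{J}{6}$ ($o{\left(J \right)} = - \frac{5}{6} + \frac{J + 5}{6} = - \frac{5}{6} + \frac{5 + J}{6} = - \frac{5}{6} + \left(\frac{5}{6} + \frac{J}{6}\right) = \frac{J}{6}$)
$G = -203$ ($G = -72 - 131 = -203$)
$n{\left(F,c \right)} = 3 - \frac{c}{3} + \frac{4 F}{3}$ ($n{\left(F,c \right)} = 3 - \frac{- 4 F + c}{3} = 3 - \frac{c - 4 F}{3} = 3 + \left(- \frac{c}{3} + \frac{4 F}{3}\right) = 3 - \frac{c}{3} + \frac{4 F}{3}$)
$\frac{a{\left(-17,9 \right)} + G}{n{\left(o{\left(-4 \right)},-20 \right)} + 247} = \frac{-3 - 203}{\left(3 - - \frac{20}{3} + \frac{4 \cdot \frac{1}{6} \left(-4\right)}{3}\right) + 247} = - \frac{206}{\left(3 + \frac{20}{3} + \frac{4}{3} \left(- \frac{2}{3}\right)\right) + 247} = - \frac{206}{\left(3 + \frac{20}{3} - \frac{8}{9}\right) + 247} = - \frac{206}{\frac{79}{9} + 247} = - \frac{206}{\frac{2302}{9}} = \left(-206\right) \frac{9}{2302} = - \frac{927}{1151}$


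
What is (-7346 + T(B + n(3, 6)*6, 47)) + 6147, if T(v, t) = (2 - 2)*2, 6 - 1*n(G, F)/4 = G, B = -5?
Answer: -1199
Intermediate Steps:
n(G, F) = 24 - 4*G
T(v, t) = 0 (T(v, t) = 0*2 = 0)
(-7346 + T(B + n(3, 6)*6, 47)) + 6147 = (-7346 + 0) + 6147 = -7346 + 6147 = -1199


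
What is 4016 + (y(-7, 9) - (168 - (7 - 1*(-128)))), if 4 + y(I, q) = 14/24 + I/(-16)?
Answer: 191041/48 ≈ 3980.0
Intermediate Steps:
y(I, q) = -41/12 - I/16 (y(I, q) = -4 + (14/24 + I/(-16)) = -4 + (14*(1/24) + I*(-1/16)) = -4 + (7/12 - I/16) = -41/12 - I/16)
4016 + (y(-7, 9) - (168 - (7 - 1*(-128)))) = 4016 + ((-41/12 - 1/16*(-7)) - (168 - (7 - 1*(-128)))) = 4016 + ((-41/12 + 7/16) - (168 - (7 + 128))) = 4016 + (-143/48 - (168 - 1*135)) = 4016 + (-143/48 - (168 - 135)) = 4016 + (-143/48 - 1*33) = 4016 + (-143/48 - 33) = 4016 - 1727/48 = 191041/48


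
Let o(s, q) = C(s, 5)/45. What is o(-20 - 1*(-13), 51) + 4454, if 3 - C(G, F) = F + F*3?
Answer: 200413/45 ≈ 4453.6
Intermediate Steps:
C(G, F) = 3 - 4*F (C(G, F) = 3 - (F + F*3) = 3 - (F + 3*F) = 3 - 4*F)
o(s, q) = -17/45 (o(s, q) = (3 - 4*5)/45 = (3 - 20)*(1/45) = -17*1/45 = -17/45)
o(-20 - 1*(-13), 51) + 4454 = -17/45 + 4454 = 200413/45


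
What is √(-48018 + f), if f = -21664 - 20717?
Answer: I*√90399 ≈ 300.66*I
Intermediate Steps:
f = -42381
√(-48018 + f) = √(-48018 - 42381) = √(-90399) = I*√90399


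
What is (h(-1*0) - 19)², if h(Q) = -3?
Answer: 484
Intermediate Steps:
(h(-1*0) - 19)² = (-3 - 19)² = (-22)² = 484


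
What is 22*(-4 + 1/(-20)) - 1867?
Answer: -19561/10 ≈ -1956.1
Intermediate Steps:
22*(-4 + 1/(-20)) - 1867 = 22*(-4 - 1/20) - 1867 = 22*(-81/20) - 1867 = -891/10 - 1867 = -19561/10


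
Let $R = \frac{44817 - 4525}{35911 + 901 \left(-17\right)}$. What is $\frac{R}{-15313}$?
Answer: $- \frac{2878}{22525423} \approx -0.00012777$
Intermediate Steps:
$R = \frac{2878}{1471}$ ($R = \frac{40292}{35911 - 15317} = \frac{40292}{20594} = 40292 \cdot \frac{1}{20594} = \frac{2878}{1471} \approx 1.9565$)
$\frac{R}{-15313} = \frac{2878}{1471 \left(-15313\right)} = \frac{2878}{1471} \left(- \frac{1}{15313}\right) = - \frac{2878}{22525423}$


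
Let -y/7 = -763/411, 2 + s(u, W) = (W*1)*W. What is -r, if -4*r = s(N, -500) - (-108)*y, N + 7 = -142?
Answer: 17221001/274 ≈ 62850.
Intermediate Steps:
N = -149 (N = -7 - 142 = -149)
s(u, W) = -2 + W**2 (s(u, W) = -2 + (W*1)*W = -2 + W*W = -2 + W**2)
y = 5341/411 (y = -(-5341)/411 = -7*(-763/411) = 5341/411 ≈ 12.995)
r = -17221001/274 (r = -((-2 + (-500)**2) - (-108)*5341/411)/4 = -((-2 + 250000) - 1*(-192276/137))/4 = -(249998 + 192276/137)/4 = -1/4*34442002/137 = -17221001/274 ≈ -62850.)
-r = -1*(-17221001/274) = 17221001/274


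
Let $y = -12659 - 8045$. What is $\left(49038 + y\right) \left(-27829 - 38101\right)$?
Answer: $-1868060620$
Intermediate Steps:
$y = -20704$ ($y = -12659 - 8045 = -20704$)
$\left(49038 + y\right) \left(-27829 - 38101\right) = \left(49038 - 20704\right) \left(-27829 - 38101\right) = 28334 \left(-65930\right) = -1868060620$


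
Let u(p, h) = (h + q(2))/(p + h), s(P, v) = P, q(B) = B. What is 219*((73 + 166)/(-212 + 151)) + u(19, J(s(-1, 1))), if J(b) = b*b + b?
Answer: -994357/1159 ≈ -857.94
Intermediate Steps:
J(b) = b + b² (J(b) = b² + b = b + b²)
u(p, h) = (2 + h)/(h + p) (u(p, h) = (h + 2)/(p + h) = (2 + h)/(h + p))
219*((73 + 166)/(-212 + 151)) + u(19, J(s(-1, 1))) = 219*((73 + 166)/(-212 + 151)) + (2 - (1 - 1))/(-(1 - 1) + 19) = 219*(239/(-61)) + (2 - 1*0)/(-1*0 + 19) = 219*(239*(-1/61)) + (2 + 0)/(0 + 19) = 219*(-239/61) + 2/19 = -52341/61 + (1/19)*2 = -52341/61 + 2/19 = -994357/1159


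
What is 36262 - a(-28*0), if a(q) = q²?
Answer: 36262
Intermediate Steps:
36262 - a(-28*0) = 36262 - (-28*0)² = 36262 - 1*0² = 36262 - 1*0 = 36262 + 0 = 36262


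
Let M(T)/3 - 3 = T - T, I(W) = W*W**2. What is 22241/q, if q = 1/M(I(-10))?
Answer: 200169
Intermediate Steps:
I(W) = W**3
M(T) = 9 (M(T) = 9 + 3*(T - T) = 9 + 3*0 = 9 + 0 = 9)
q = 1/9 ≈ 0.11111
22241/q = 22241/(1/9) = 22241*9 = 200169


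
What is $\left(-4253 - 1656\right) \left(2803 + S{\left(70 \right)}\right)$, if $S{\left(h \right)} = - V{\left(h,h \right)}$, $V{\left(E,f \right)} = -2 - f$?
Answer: $-16988375$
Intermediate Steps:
$S{\left(h \right)} = 2 + h$ ($S{\left(h \right)} = - (-2 - h) = 2 + h$)
$\left(-4253 - 1656\right) \left(2803 + S{\left(70 \right)}\right) = \left(-4253 - 1656\right) \left(2803 + \left(2 + 70\right)\right) = - 5909 \left(2803 + 72\right) = \left(-5909\right) 2875 = -16988375$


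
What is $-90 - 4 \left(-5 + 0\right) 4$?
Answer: $-10$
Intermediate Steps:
$-90 - 4 \left(-5 + 0\right) 4 = -90 - 4 \left(\left(-5\right) 4\right) = -90 - -80 = -90 + 80 = -10$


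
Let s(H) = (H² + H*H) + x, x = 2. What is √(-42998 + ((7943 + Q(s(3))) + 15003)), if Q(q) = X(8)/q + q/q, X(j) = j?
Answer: I*√501265/5 ≈ 141.6*I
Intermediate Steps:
s(H) = 2 + 2*H² (s(H) = (H² + H*H) + 2 = (H² + H²) + 2 = 2*H² + 2 = 2 + 2*H²)
Q(q) = 1 + 8/q (Q(q) = 8/q + q/q = 8/q + 1 = 1 + 8/q)
√(-42998 + ((7943 + Q(s(3))) + 15003)) = √(-42998 + ((7943 + (8 + (2 + 2*3²))/(2 + 2*3²)) + 15003)) = √(-42998 + ((7943 + (8 + (2 + 2*9))/(2 + 2*9)) + 15003)) = √(-42998 + ((7943 + (8 + (2 + 18))/(2 + 18)) + 15003)) = √(-42998 + ((7943 + (8 + 20)/20) + 15003)) = √(-42998 + ((7943 + (1/20)*28) + 15003)) = √(-42998 + ((7943 + 7/5) + 15003)) = √(-42998 + (39722/5 + 15003)) = √(-42998 + 114737/5) = √(-100253/5) = I*√501265/5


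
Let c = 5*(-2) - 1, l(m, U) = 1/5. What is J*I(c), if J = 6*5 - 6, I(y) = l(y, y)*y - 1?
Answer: -384/5 ≈ -76.800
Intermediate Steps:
l(m, U) = 1/5
c = -11 (c = -10 - 1 = -11)
I(y) = -1 + y/5 (I(y) = y/5 - 1 = -1 + y/5)
J = 24 (J = 30 - 6 = 24)
J*I(c) = 24*(-1 + (1/5)*(-11)) = 24*(-1 - 11/5) = 24*(-16/5) = -384/5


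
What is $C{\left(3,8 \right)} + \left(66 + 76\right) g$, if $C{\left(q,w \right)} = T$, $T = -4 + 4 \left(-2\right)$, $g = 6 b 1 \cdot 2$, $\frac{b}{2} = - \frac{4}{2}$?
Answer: $-6828$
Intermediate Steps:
$b = -4$ ($b = 2 \left(- \frac{4}{2}\right) = 2 \left(\left(-4\right) \frac{1}{2}\right) = 2 \left(-2\right) = -4$)
$g = -48$ ($g = 6 \left(\left(-4\right) 1\right) 2 = 6 \left(-4\right) 2 = \left(-24\right) 2 = -48$)
$T = -12$ ($T = -4 - 8 = -12$)
$C{\left(q,w \right)} = -12$
$C{\left(3,8 \right)} + \left(66 + 76\right) g = -12 + \left(66 + 76\right) \left(-48\right) = -12 + 142 \left(-48\right) = -12 - 6816 = -6828$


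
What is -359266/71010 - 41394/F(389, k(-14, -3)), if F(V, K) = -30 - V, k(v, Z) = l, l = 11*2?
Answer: 1394427743/14876595 ≈ 93.733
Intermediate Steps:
l = 22
k(v, Z) = 22
-359266/71010 - 41394/F(389, k(-14, -3)) = -359266/71010 - 41394/(-30 - 1*389) = -359266*1/71010 - 41394/(-30 - 389) = -179633/35505 - 41394/(-419) = -179633/35505 - 41394*(-1/419) = -179633/35505 + 41394/419 = 1394427743/14876595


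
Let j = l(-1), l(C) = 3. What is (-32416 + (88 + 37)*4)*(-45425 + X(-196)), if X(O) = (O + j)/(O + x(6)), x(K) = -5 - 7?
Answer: 75387243653/52 ≈ 1.4498e+9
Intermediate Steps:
x(K) = -12
j = 3
X(O) = (3 + O)/(-12 + O) (X(O) = (O + 3)/(O - 12) = (3 + O)/(-12 + O))
(-32416 + (88 + 37)*4)*(-45425 + X(-196)) = (-32416 + (88 + 37)*4)*(-45425 + (3 - 196)/(-12 - 196)) = (-32416 + 125*4)*(-45425 - 193/(-208)) = (-32416 + 500)*(-45425 - 1/208*(-193)) = -31916*(-45425 + 193/208) = -31916*(-9448207/208) = 75387243653/52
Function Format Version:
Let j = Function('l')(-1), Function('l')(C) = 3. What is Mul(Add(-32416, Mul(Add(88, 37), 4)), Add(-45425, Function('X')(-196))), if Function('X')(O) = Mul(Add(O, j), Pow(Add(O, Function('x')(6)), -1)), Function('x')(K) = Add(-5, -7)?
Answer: Rational(75387243653, 52) ≈ 1.4498e+9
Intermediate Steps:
Function('x')(K) = -12
j = 3
Function('X')(O) = Mul(Pow(Add(-12, O), -1), Add(3, O)) (Function('X')(O) = Mul(Add(O, 3), Pow(Add(O, -12), -1)) = Mul(Add(3, O), Pow(Add(-12, O), -1)) = Mul(Pow(Add(-12, O), -1), Add(3, O)))
Mul(Add(-32416, Mul(Add(88, 37), 4)), Add(-45425, Function('X')(-196))) = Mul(Add(-32416, Mul(Add(88, 37), 4)), Add(-45425, Mul(Pow(Add(-12, -196), -1), Add(3, -196)))) = Mul(Add(-32416, Mul(125, 4)), Add(-45425, Mul(Pow(-208, -1), -193))) = Mul(Add(-32416, 500), Add(-45425, Mul(Rational(-1, 208), -193))) = Mul(-31916, Add(-45425, Rational(193, 208))) = Mul(-31916, Rational(-9448207, 208)) = Rational(75387243653, 52)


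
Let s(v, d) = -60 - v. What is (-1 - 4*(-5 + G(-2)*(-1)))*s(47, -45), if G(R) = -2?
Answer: -1177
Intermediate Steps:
(-1 - 4*(-5 + G(-2)*(-1)))*s(47, -45) = (-1 - 4*(-5 - 2*(-1)))*(-60 - 1*47) = (-1 - 4*(-5 + 2))*(-60 - 47) = (-1 - 4*(-3))*(-107) = (-1 + 12)*(-107) = 11*(-107) = -1177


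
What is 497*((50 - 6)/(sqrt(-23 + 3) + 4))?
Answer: 21868/9 - 10934*I*sqrt(5)/9 ≈ 2429.8 - 2716.6*I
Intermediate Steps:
497*((50 - 6)/(sqrt(-23 + 3) + 4)) = 497*(44/(sqrt(-20) + 4)) = 497*(44/(2*I*sqrt(5) + 4)) = 497*(44/(4 + 2*I*sqrt(5))) = 21868/(4 + 2*I*sqrt(5))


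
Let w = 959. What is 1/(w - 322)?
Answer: 1/637 ≈ 0.0015699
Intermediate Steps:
1/(w - 322) = 1/(959 - 322) = 1/637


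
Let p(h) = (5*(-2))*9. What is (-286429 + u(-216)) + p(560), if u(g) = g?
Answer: -286735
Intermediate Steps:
p(h) = -90 (p(h) = -10*9 = -90)
(-286429 + u(-216)) + p(560) = (-286429 - 216) - 90 = -286645 - 90 = -286735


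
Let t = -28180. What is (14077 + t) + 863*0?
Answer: -14103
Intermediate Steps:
(14077 + t) + 863*0 = (14077 - 28180) + 863*0 = -14103 + 0 = -14103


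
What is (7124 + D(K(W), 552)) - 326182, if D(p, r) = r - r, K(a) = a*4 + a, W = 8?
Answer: -319058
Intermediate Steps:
K(a) = 5*a (K(a) = 4*a + a = 5*a)
D(p, r) = 0
(7124 + D(K(W), 552)) - 326182 = (7124 + 0) - 326182 = 7124 - 326182 = -319058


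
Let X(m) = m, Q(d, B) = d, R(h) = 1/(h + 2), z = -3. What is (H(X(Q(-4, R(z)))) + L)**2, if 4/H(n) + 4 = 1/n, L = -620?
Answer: 111429136/289 ≈ 3.8557e+5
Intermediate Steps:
R(h) = 1/(2 + h)
H(n) = 4/(-4 + 1/n)
(H(X(Q(-4, R(z)))) + L)**2 = (-4*(-4)/(-1 + 4*(-4)) - 620)**2 = (-4*(-4)/(-1 - 16) - 620)**2 = (-4*(-4)/(-17) - 620)**2 = (-4*(-4)*(-1/17) - 620)**2 = (-16/17 - 620)**2 = (-10556/17)**2 = 111429136/289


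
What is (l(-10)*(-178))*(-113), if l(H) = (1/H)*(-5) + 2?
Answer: 50285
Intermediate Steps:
l(H) = 2 - 5/H (l(H) = -5/H + 2 = 2 - 5/H)
(l(-10)*(-178))*(-113) = ((2 - 5/(-10))*(-178))*(-113) = ((2 - 5*(-⅒))*(-178))*(-113) = ((2 + ½)*(-178))*(-113) = ((5/2)*(-178))*(-113) = -445*(-113) = 50285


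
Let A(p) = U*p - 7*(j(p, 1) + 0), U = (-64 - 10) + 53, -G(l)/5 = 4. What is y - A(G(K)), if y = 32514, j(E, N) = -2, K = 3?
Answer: 32080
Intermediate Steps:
G(l) = -20 (G(l) = -5*4 = -20)
U = -21 (U = -74 + 53 = -21)
A(p) = 14 - 21*p (A(p) = -21*p - 7*(-2 + 0) = -21*p - 7*(-2) = -21*p + 14 = 14 - 21*p)
y - A(G(K)) = 32514 - (14 - 21*(-20)) = 32514 - (14 + 420) = 32514 - 1*434 = 32514 - 434 = 32080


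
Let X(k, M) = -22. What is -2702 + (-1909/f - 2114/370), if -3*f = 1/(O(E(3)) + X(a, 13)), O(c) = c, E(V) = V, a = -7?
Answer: -20631332/185 ≈ -1.1152e+5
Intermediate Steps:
f = 1/57 (f = -1/(3*(3 - 22)) = -⅓/(-19) = -⅓*(-1/19) = 1/57 ≈ 0.017544)
-2702 + (-1909/f - 2114/370) = -2702 + (-1909/1/57 - 2114/370) = -2702 + (-1909*57 - 2114*1/370) = -2702 + (-108813 - 1057/185) = -2702 - 20131462/185 = -20631332/185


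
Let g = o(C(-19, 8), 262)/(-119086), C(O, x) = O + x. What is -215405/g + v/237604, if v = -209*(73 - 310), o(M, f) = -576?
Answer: -761868901244539/17107488 ≈ -4.4534e+7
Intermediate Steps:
v = 49533 (v = -209*(-237) = 49533)
g = 288/59543 (g = -576/(-119086) = -576*(-1/119086) = 288/59543 ≈ 0.0048368)
-215405/g + v/237604 = -215405/288/59543 + 49533/237604 = -215405*59543/288 + 49533*(1/237604) = -12825859915/288 + 49533/237604 = -761868901244539/17107488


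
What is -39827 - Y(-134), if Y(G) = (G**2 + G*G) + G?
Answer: -75605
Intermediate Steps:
Y(G) = G + 2*G**2 (Y(G) = (G**2 + G**2) + G = 2*G**2 + G = G + 2*G**2)
-39827 - Y(-134) = -39827 - (-134)*(1 + 2*(-134)) = -39827 - (-134)*(1 - 268) = -39827 - (-134)*(-267) = -39827 - 1*35778 = -39827 - 35778 = -75605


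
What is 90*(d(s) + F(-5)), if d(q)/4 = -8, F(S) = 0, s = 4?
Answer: -2880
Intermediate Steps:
d(q) = -32 (d(q) = 4*(-8) = -32)
90*(d(s) + F(-5)) = 90*(-32 + 0) = 90*(-32) = -2880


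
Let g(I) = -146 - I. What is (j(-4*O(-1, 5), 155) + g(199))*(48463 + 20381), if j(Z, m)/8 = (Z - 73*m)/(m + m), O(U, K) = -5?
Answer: -1358360964/31 ≈ -4.3818e+7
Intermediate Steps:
j(Z, m) = 4*(Z - 73*m)/m (j(Z, m) = 8*((Z - 73*m)/(m + m)) = 8*((Z - 73*m)/((2*m))) = 8*((Z - 73*m)*(1/(2*m))) = 8*((Z - 73*m)/(2*m)) = 4*(Z - 73*m)/m)
(j(-4*O(-1, 5), 155) + g(199))*(48463 + 20381) = ((-292 + 4*(-4*(-5))/155) + (-146 - 1*199))*(48463 + 20381) = ((-292 + 4*20*(1/155)) + (-146 - 199))*68844 = ((-292 + 16/31) - 345)*68844 = (-9036/31 - 345)*68844 = -19731/31*68844 = -1358360964/31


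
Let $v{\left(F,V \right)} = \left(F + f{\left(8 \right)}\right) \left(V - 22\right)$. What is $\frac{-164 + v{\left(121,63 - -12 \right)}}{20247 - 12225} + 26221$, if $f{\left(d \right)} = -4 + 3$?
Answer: $\frac{105175529}{4011} \approx 26222.0$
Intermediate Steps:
$f{\left(d \right)} = -1$
$v{\left(F,V \right)} = \left(-1 + F\right) \left(-22 + V\right)$ ($v{\left(F,V \right)} = \left(F - 1\right) \left(V - 22\right) = \left(-1 + F\right) \left(-22 + V\right)$)
$\frac{-164 + v{\left(121,63 - -12 \right)}}{20247 - 12225} + 26221 = \frac{-164 + \left(22 - \left(63 - -12\right) - 2662 + 121 \left(63 - -12\right)\right)}{20247 - 12225} + 26221 = \frac{-164 + \left(22 - \left(63 + 12\right) - 2662 + 121 \left(63 + 12\right)\right)}{8022} + 26221 = \left(-164 + \left(22 - 75 - 2662 + 121 \cdot 75\right)\right) \frac{1}{8022} + 26221 = \left(-164 + \left(22 - 75 - 2662 + 9075\right)\right) \frac{1}{8022} + 26221 = \left(-164 + 6360\right) \frac{1}{8022} + 26221 = 6196 \cdot \frac{1}{8022} + 26221 = \frac{3098}{4011} + 26221 = \frac{105175529}{4011}$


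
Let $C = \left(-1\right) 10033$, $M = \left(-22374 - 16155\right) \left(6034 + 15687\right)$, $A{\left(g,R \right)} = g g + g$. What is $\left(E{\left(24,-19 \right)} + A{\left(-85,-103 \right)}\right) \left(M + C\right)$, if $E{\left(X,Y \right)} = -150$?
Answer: $-5849920109580$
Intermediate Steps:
$A{\left(g,R \right)} = g + g^{2}$ ($A{\left(g,R \right)} = g^{2} + g = g + g^{2}$)
$M = -836888409$ ($M = \left(-38529\right) 21721 = -836888409$)
$C = -10033$
$\left(E{\left(24,-19 \right)} + A{\left(-85,-103 \right)}\right) \left(M + C\right) = \left(-150 - 85 \left(1 - 85\right)\right) \left(-836888409 - 10033\right) = \left(-150 - -7140\right) \left(-836898442\right) = \left(-150 + 7140\right) \left(-836898442\right) = 6990 \left(-836898442\right) = -5849920109580$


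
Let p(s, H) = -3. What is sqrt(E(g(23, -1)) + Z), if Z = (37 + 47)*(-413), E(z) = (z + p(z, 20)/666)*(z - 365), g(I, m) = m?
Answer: I*sqrt(46990037)/37 ≈ 185.27*I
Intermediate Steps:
E(z) = (-365 + z)*(-1/222 + z) (E(z) = (z - 3/666)*(z - 365) = (z - 3*1/666)*(-365 + z) = (z - 1/222)*(-365 + z) = (-1/222 + z)*(-365 + z) = (-365 + z)*(-1/222 + z))
Z = -34692 (Z = 84*(-413) = -34692)
sqrt(E(g(23, -1)) + Z) = sqrt((365/222 + (-1)**2 - 81031/222*(-1)) - 34692) = sqrt((365/222 + 1 + 81031/222) - 34692) = sqrt(13603/37 - 34692) = sqrt(-1270001/37) = I*sqrt(46990037)/37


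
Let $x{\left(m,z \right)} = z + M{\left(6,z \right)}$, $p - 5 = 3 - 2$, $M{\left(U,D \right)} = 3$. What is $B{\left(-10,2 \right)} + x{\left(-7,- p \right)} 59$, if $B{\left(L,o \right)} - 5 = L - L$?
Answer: $-172$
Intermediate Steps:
$B{\left(L,o \right)} = 5$ ($B{\left(L,o \right)} = 5 + \left(L - L\right) = 5 + 0 = 5$)
$p = 6$ ($p = 5 + \left(3 - 2\right) = 5 + 1 = 6$)
$x{\left(m,z \right)} = 3 + z$ ($x{\left(m,z \right)} = z + 3 = 3 + z$)
$B{\left(-10,2 \right)} + x{\left(-7,- p \right)} 59 = 5 + \left(3 - 6\right) 59 = 5 - 177 = -172$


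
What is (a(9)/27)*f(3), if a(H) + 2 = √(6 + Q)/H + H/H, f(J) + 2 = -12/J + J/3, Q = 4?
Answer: 5/27 - 5*√10/243 ≈ 0.12012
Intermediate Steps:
f(J) = -2 - 12/J + J/3 (f(J) = -2 + (-12/J + J/3) = -2 - 12/J + J/3)
a(H) = -1 + √10/H (a(H) = -2 + (√(6 + 4)/H + H/H) = -2 + (√10/H + 1) = -2 + (1 + √10/H) = -1 + √10/H)
(a(9)/27)*f(3) = (((√10 - 1*9)/9)/27)*(-2 - 12/3 + (⅓)*3) = (((√10 - 9)/9)*(1/27))*(-2 - 12*⅓ + 1) = (((-9 + √10)/9)*(1/27))*(-2 - 4 + 1) = ((-1 + √10/9)*(1/27))*(-5) = (-1/27 + √10/243)*(-5) = 5/27 - 5*√10/243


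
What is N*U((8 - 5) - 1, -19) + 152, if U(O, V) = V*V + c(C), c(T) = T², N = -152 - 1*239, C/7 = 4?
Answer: -447543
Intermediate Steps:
C = 28 (C = 7*4 = 28)
N = -391 (N = -152 - 239 = -391)
U(O, V) = 784 + V² (U(O, V) = V*V + 28² = V² + 784 = 784 + V²)
N*U((8 - 5) - 1, -19) + 152 = -391*(784 + (-19)²) + 152 = -391*(784 + 361) + 152 = -391*1145 + 152 = -447695 + 152 = -447543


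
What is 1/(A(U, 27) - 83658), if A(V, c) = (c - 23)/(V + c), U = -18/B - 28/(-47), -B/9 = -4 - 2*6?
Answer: -10329/864101978 ≈ -1.1953e-5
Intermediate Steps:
B = 144 (B = -9*(-4 - 2*6) = -9*(-4 - 12) = -9*(-16) = 144)
U = 177/376 (U = -18/144 - 28/(-47) = -18*1/144 - 28*(-1/47) = -⅛ + 28/47 = 177/376 ≈ 0.47074)
A(V, c) = (-23 + c)/(V + c)
1/(A(U, 27) - 83658) = 1/((-23 + 27)/(177/376 + 27) - 83658) = 1/(4/(10329/376) - 83658) = 1/((376/10329)*4 - 83658) = 1/(1504/10329 - 83658) = 1/(-864101978/10329) = -10329/864101978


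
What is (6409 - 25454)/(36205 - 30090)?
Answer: -3809/1223 ≈ -3.1145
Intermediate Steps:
(6409 - 25454)/(36205 - 30090) = -19045/6115 = -19045*1/6115 = -3809/1223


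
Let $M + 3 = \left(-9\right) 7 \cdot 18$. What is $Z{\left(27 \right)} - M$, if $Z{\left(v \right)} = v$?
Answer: $1164$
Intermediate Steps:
$M = -1137$ ($M = -3 + \left(-9\right) 7 \cdot 18 = -3 - 1134 = -1137$)
$Z{\left(27 \right)} - M = 27 - -1137 = 27 + 1137 = 1164$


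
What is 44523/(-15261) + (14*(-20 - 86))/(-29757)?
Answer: -62010647/21624837 ≈ -2.8676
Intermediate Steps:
44523/(-15261) + (14*(-20 - 86))/(-29757) = 44523*(-1/15261) + (14*(-106))*(-1/29757) = -14841/5087 - 1484*(-1/29757) = -14841/5087 + 212/4251 = -62010647/21624837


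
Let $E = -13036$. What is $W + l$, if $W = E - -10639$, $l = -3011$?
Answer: $-5408$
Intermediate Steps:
$W = -2397$ ($W = -13036 - -10639 = -13036 + 10639 = -2397$)
$W + l = -2397 - 3011 = -5408$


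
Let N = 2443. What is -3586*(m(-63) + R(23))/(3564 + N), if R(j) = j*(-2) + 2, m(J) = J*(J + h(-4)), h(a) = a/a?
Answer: -13849132/6007 ≈ -2305.5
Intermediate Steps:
h(a) = 1
m(J) = J*(1 + J) (m(J) = J*(J + 1) = J*(1 + J))
R(j) = 2 - 2*j (R(j) = -2*j + 2 = 2 - 2*j)
-3586*(m(-63) + R(23))/(3564 + N) = -3586*(-63*(1 - 63) + (2 - 2*23))/(3564 + 2443) = -3586/(6007/(-63*(-62) + (2 - 46))) = -3586/(6007/(3906 - 44)) = -3586/(6007/3862) = -3586/(6007*(1/3862)) = -3586/6007/3862 = -3586*3862/6007 = -13849132/6007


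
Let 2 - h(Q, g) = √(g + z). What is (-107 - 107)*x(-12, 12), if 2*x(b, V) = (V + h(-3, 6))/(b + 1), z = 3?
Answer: 107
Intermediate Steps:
h(Q, g) = 2 - √(3 + g) (h(Q, g) = 2 - √(g + 3) = 2 - √(3 + g))
x(b, V) = (-1 + V)/(2*(1 + b)) (x(b, V) = ((V + (2 - √(3 + 6)))/(b + 1))/2 = ((V + (2 - √9))/(1 + b))/2 = ((V + (2 - 1*3))/(1 + b))/2 = ((V + (2 - 3))/(1 + b))/2 = ((V - 1)/(1 + b))/2 = ((-1 + V)/(1 + b))/2 = (-1 + V)/(2*(1 + b)))
(-107 - 107)*x(-12, 12) = (-107 - 107)*((-1 + 12)/(2*(1 - 12))) = -107*11/(-11) = -107*(-1)*11/11 = -214*(-½) = 107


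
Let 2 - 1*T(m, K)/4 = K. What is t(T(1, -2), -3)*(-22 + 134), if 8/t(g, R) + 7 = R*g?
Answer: -896/55 ≈ -16.291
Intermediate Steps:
T(m, K) = 8 - 4*K
t(g, R) = 8/(-7 + R*g)
t(T(1, -2), -3)*(-22 + 134) = (8/(-7 - 3*(8 - 4*(-2))))*(-22 + 134) = (8/(-7 - 3*(8 + 8)))*112 = (8/(-7 - 3*16))*112 = (8/(-7 - 48))*112 = (8/(-55))*112 = (8*(-1/55))*112 = -8/55*112 = -896/55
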